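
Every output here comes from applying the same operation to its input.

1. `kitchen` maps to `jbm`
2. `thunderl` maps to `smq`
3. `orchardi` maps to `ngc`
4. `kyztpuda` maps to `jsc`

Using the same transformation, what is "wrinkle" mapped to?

vmd

The rule is to keep one character in every 3, starting at position 1 (positions 1st, 4th, 7th, ...), then shift every letter 1 place backward in the alphabet (wrapping around).
Working it through for "wrinkle": intermediate "wne", final "vmd".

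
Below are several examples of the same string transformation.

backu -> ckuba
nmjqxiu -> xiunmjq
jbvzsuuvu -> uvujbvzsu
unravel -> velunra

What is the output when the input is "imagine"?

The transformation: move the last 3 characters to the front (rotate right by 3).
On "imagine" that produces "ineimag".

ineimag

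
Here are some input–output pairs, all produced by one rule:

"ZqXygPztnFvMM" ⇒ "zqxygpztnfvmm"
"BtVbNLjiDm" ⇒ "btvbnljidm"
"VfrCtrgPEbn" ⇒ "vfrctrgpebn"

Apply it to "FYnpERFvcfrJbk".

fynperfvcfrjbk

In each case the input is transformed by: convert every letter to lowercase.
"FYnpERFvcfrJbk" → "fynperfvcfrjbk".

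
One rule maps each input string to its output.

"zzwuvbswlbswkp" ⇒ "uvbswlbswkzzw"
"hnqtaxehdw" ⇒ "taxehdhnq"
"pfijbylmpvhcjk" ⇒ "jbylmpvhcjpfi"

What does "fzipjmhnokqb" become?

pjmhnokqfzi

Each output is the input with this applied: delete the last character, then move the first 3 characters to the end (rotate left by 3).
Working it through for "fzipjmhnokqb": intermediate "fzipjmhnokq", final "pjmhnokqfzi".
(Check on "pfijbylmpvhcjk": → "pfijbylmpvhcj" → "jbylmpvhcjpfi" ✓)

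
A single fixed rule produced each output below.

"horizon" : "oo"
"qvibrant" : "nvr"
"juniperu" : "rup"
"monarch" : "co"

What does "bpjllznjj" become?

The transformation: move the last 3 characters to the front (rotate right by 3), then keep one character in every 3, starting at position 2 (positions 2nd, 5th, 8th, ...).
On "bpjllznjj": the first step gives "njjbpjllz", and the second then gives "jpl".

jpl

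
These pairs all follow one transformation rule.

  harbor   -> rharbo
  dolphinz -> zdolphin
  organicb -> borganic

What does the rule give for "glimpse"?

eglimps

In each case the input is transformed by: move the last character to the front.
"glimpse" → "eglimps".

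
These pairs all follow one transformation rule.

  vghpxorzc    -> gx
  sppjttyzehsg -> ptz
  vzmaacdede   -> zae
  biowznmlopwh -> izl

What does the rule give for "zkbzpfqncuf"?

Looking at the pairs, the operation is to delete the last 2 characters, then keep one character in every 3, starting at position 2 (positions 2nd, 5th, 8th, ...).
"zkbzpfqncuf" → "zkbzpfqnc" → "kpn".

kpn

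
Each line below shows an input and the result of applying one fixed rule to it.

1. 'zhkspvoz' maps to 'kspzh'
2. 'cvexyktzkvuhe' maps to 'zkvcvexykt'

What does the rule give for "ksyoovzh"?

Looking at the pairs, the operation is to delete the last 3 characters, then move the last 3 characters to the front (rotate right by 3).
Applying both steps to "ksyoovzh": "ksyoo", then "yooks".

yooks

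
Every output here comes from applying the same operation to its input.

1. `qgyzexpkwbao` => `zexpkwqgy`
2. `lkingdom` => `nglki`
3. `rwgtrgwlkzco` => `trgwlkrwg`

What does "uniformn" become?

founi

Each output is the input with this applied: delete the last 3 characters, then move the first 3 characters to the end (rotate left by 3).
Applying both steps to "uniformn": "unifo", then "founi".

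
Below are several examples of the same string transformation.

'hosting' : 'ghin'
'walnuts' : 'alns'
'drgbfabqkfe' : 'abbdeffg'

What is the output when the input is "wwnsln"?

Each output is the input with this applied: sort the characters into alphabetical order, then delete the last 3 characters.
Starting from "wwnsln": after the first operation, "lnnsww"; after the second, "lnn".

lnn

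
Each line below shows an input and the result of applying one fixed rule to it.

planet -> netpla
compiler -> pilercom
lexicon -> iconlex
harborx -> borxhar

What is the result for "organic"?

anicorg

Rule — move the first 3 characters to the end (rotate left by 3).
Applying that to "organic" gives "anicorg".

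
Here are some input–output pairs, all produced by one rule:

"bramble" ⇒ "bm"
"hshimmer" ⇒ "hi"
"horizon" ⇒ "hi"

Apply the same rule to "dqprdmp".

What's happening: move the last 2 characters to the front (rotate right by 2), then keep one character in every 3, starting at position 3 (positions 3rd, 6th, 9th, ...).
For "dqprdmp" the result is "dr".

dr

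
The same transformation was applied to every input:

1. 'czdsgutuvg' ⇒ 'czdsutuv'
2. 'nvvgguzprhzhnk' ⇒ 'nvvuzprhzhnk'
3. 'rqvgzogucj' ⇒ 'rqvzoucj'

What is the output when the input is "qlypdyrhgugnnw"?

qlypdyrhunnw

The rule is to remove every "g".
"qlypdyrhgugnnw" → "qlypdyrhunnw".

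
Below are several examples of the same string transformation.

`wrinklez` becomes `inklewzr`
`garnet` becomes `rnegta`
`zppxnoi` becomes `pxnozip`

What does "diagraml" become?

agramdli

Each output is the input with this applied: swap the first and last characters, then move the first 2 characters to the end (rotate left by 2).
Starting from "diagraml": after the first operation, "liagramd"; after the second, "agramdli".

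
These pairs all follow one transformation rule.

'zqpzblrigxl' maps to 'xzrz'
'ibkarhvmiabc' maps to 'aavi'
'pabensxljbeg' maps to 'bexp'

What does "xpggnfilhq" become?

qgix

Rule — keep one character in every 3, starting at position 1 (positions 1st, 4th, 7th, ...), then swap the first and last characters.
Doing the same to "xpggnfilhq": "qgix".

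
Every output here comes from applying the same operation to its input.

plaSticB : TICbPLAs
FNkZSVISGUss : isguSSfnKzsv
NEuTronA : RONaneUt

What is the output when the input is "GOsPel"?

pELgoS

Each output is the input with this applied: swap the front and back halves of the string, then flip the case of every letter.
On "GOsPel": the first step gives "PelGOs", and the second then gives "pELgoS".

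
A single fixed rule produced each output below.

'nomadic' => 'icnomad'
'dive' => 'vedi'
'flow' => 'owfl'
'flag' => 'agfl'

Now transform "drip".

ipdr

Looking at the pairs, the operation is to move the last 2 characters to the front (rotate right by 2).
Applying that to "drip" gives "ipdr".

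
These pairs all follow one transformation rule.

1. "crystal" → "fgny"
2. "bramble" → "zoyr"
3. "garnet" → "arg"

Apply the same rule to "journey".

The pattern: shift every letter 13 places forward in the alphabet (wrapping around) — i.e. ROT13, then delete the first 3 characters.
Starting from "journey": after the first operation, "wbhearl"; after the second, "earl".

earl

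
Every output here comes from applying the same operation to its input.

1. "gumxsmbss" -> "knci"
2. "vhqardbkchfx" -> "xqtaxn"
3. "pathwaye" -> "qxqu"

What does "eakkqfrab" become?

qavq

The transformation: keep every other character starting from the second (positions 2nd, 4th, 6th, ...), then shift every letter 10 places backward in the alphabet (wrapping around).
For "eakkqfrab", step one produces "akfa"; step two turns that into "qavq".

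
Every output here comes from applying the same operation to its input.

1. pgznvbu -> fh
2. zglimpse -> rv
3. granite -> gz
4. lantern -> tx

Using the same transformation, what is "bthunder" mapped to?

The transformation: shift every letter 6 places forward in the alphabet (wrapping around), then keep one character in every 3, starting at position 3 (positions 3rd, 6th, 9th, ...).
On "bthunder" that produces "nj".
(Check on "pgznvbu": → "vmftbha" → "fh" ✓)

nj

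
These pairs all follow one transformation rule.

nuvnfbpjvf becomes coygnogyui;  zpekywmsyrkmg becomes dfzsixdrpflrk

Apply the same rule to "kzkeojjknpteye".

xrxdsdxhccdgim

Each output is the input with this applied: move the last 3 characters to the front (rotate right by 3), then shift every letter 7 places backward in the alphabet (wrapping around).
For "kzkeojjknpteye" the result is "xrxdsdxhccdgim".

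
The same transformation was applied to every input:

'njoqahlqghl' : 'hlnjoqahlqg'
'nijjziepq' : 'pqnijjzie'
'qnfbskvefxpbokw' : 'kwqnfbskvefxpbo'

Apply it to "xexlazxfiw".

The pattern: move the last 2 characters to the front (rotate right by 2).
For "xexlazxfiw" the result is "iwxexlazxf".

iwxexlazxf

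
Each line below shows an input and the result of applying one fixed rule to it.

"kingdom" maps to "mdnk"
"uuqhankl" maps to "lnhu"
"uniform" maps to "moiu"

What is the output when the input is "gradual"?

Each output is the input with this applied: reverse the string, then keep every other character starting from the first (positions 1st, 3rd, 5th, ...).
Applying both steps to "gradual": "laudarg", then "luag".

luag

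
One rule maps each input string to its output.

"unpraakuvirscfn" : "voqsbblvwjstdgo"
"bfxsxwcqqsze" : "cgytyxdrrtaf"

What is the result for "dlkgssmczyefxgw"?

Rule — shift every letter 1 place forward in the alphabet (wrapping around).
"dlkgssmczyefxgw" → "emlhttndazfgyhx".

emlhttndazfgyhx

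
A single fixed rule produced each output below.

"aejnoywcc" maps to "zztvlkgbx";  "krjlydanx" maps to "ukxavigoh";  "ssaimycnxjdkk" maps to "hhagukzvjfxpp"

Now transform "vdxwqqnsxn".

Rule — reverse the string, then shift every letter 3 places backward in the alphabet (wrapping around).
Applying that to "vdxwqqnsxn" gives "kupknntuas".

kupknntuas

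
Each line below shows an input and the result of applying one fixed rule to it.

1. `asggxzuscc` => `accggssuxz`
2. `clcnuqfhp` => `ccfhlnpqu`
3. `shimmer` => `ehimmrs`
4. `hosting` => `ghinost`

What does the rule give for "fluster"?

Looking at the pairs, the operation is to sort the characters into alphabetical order.
So "fluster" becomes "eflrstu".

eflrstu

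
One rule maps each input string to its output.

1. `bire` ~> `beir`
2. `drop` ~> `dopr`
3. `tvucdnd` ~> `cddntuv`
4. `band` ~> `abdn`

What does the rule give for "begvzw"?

Looking at the pairs, the operation is to sort the characters into alphabetical order.
For "begvzw" the result is "begvwz".

begvwz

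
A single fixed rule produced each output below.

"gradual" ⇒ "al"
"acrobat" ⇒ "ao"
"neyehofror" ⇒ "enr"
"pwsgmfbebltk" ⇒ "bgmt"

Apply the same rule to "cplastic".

The rule is to sort the characters into alphabetical order, then keep one character in every 3, starting at position 2 (positions 2nd, 5th, 8th, ...).
Applying that to "cplastic" gives "clt".

clt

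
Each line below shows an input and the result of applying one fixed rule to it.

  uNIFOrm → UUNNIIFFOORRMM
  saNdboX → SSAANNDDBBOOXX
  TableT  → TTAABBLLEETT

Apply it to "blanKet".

BBLLAANNKKEETT

What's happening: double every character, then convert every letter to uppercase.
For "blanKet", step one produces "bbllaannKKeett"; step two turns that into "BBLLAANNKKEETT".
(Check on "uNIFOrm": → "uuNNIIFFOOrrmm" → "UUNNIIFFOORRMM" ✓)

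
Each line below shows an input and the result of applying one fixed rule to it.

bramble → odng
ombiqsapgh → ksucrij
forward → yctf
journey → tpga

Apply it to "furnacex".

The transformation: delete the first 3 characters, then shift every letter 2 places forward in the alphabet (wrapping around).
"furnacex" → "nacex" → "pcegz".

pcegz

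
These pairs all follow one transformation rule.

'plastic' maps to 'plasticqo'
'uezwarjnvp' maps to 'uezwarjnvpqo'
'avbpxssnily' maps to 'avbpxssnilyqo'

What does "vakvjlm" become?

Each output is the input with this applied: append "qo".
So "vakvjlm" becomes "vakvjlmqo".

vakvjlmqo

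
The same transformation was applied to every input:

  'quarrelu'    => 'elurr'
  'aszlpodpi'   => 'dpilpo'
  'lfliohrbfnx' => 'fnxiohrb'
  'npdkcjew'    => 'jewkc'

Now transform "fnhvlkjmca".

The rule is to delete the first 3 characters, then move the last 3 characters to the front (rotate right by 3).
"fnhvlkjmca" → "vlkjmca" → "mcavlkj".

mcavlkj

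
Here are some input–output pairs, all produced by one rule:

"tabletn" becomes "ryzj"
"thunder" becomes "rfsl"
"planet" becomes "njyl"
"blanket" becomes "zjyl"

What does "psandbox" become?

nqyl

The transformation: shift every letter 2 places backward in the alphabet (wrapping around), then keep only the first 4 characters.
Working it through for "psandbox": intermediate "nqylbzmv", final "nqyl".
(Check on "thunder": → "rfslbcp" → "rfsl" ✓)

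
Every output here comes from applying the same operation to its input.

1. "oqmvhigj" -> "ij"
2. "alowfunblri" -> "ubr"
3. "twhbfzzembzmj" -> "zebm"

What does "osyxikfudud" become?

Looking at the pairs, the operation is to keep every other character starting from the second (positions 2nd, 4th, 6th, ...), then delete the first 2 characters.
Working it through for "osyxikfudud": intermediate "sxkuu", final "kuu".

kuu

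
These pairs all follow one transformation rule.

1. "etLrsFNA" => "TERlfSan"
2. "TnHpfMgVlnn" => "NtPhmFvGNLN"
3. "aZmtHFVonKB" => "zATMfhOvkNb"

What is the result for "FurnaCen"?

UfNRcANE

The transformation: flip the case of every letter, then swap each adjacent pair of characters (1↔2, 3↔4, ...).
On "FurnaCen" that produces "UfNRcANE".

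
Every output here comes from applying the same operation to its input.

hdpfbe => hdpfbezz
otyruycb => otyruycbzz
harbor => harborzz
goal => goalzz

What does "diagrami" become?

Looking at the pairs, the operation is to append "zz".
Doing the same to "diagrami": "diagramizz".

diagramizz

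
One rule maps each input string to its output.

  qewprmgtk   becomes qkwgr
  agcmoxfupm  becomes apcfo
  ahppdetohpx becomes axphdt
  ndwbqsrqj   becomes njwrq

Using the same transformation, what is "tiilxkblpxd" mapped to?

tdipxb

Each output is the input with this applied: keep every other character starting from the first (positions 1st, 3rd, 5th, ...), then take characters alternately from the front and the back (1st, last, 2nd, 2nd-last, ...).
"tiilxkblpxd" → "tixbpd" → "tdipxb".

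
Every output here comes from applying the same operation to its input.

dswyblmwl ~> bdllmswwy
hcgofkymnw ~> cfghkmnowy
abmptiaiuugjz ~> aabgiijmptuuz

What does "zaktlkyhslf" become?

afhkkllstyz

The pattern: sort the characters into alphabetical order.
For "zaktlkyhslf" the result is "afhkkllstyz".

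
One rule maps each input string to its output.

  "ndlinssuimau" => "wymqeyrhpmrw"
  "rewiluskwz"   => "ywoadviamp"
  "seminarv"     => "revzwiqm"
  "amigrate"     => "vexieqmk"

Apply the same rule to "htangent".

kirxlxer

The pattern: shift every letter 4 places forward in the alphabet (wrapping around), then swap the front and back halves of the string.
For "htangent", step one produces "lxerkirx"; step two turns that into "kirxlxer".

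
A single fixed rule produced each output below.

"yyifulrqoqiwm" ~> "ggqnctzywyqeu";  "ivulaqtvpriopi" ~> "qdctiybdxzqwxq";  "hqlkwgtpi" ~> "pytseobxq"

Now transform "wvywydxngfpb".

What's happening: shift every letter 8 places forward in the alphabet (wrapping around).
"wvywydxngfpb" → "edgeglfvonxj".

edgeglfvonxj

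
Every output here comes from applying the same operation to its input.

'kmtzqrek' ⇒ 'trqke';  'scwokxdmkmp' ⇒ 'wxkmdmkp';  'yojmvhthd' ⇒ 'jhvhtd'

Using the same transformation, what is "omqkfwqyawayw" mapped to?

qwfyqwayaw

In each case the input is transformed by: swap each adjacent pair of characters (1↔2, 3↔4, ...), then delete the first 3 characters.
On "omqkfwqyawayw": the first step gives "mokqwfyqwayaw", and the second then gives "qwfyqwayaw".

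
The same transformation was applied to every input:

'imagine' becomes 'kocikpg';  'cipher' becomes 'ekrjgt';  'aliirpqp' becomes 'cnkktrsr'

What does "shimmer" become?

ujkoogt

Rule — shift every letter 2 places forward in the alphabet (wrapping around).
For "shimmer" the result is "ujkoogt".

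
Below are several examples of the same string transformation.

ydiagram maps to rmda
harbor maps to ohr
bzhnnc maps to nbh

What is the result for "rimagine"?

ieia

The transformation: swap the front and back halves of the string, then keep every other character starting from the second (positions 2nd, 4th, 6th, ...).
On "rimagine": the first step gives "ginerima", and the second then gives "ieia".
(Check on "harbor": → "borhar" → "ohr" ✓)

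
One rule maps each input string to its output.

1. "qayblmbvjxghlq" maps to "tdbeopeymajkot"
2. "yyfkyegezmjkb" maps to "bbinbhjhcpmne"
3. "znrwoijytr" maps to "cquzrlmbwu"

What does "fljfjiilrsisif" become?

The pattern: shift every letter 3 places forward in the alphabet (wrapping around).
So "fljfjiilrsisif" becomes "iomimllouvlvli".

iomimllouvlvli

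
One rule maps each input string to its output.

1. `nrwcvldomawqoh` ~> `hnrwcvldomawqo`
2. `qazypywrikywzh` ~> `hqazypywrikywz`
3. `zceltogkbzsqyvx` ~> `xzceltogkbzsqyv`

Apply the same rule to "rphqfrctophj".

jrphqfrctoph

Rule — move the last character to the front.
"rphqfrctophj" → "jrphqfrctoph".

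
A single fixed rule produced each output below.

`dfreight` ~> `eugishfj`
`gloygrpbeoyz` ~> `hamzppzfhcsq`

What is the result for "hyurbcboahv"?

iwzivbspccd

The rule is to take characters alternately from the front and the back (1st, last, 2nd, 2nd-last, ...), then shift every letter 1 place forward in the alphabet (wrapping around).
Working it through for "hyurbcboahv": intermediate "hvyhuarobbc", final "iwzivbspccd".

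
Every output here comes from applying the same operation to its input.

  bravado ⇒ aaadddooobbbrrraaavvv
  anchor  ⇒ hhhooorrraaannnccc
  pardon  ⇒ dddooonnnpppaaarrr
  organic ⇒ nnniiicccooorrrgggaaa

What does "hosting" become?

Rule — move the last 3 characters to the front (rotate right by 3), then repeat every character 3 times.
On "hosting" that produces "iiinnnggghhhooosssttt".

iiinnnggghhhooosssttt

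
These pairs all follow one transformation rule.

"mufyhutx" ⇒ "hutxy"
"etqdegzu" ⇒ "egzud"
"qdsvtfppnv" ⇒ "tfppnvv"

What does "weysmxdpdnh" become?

What's happening: delete the first 3 characters, then move the first character to the end.
For "weysmxdpdnh", step one produces "smxdpdnh"; step two turns that into "mxdpdnhs".
(Check on "etqdegzu": → "degzu" → "egzud" ✓)

mxdpdnhs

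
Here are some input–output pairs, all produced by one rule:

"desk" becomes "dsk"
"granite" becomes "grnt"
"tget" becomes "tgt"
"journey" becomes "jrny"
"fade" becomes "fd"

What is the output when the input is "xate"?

Each output is the input with this applied: remove every vowel.
Applying that to "xate" gives "xt".

xt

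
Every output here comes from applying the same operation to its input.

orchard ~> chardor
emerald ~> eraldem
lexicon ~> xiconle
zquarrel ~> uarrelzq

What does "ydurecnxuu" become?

urecnxuuyd

The transformation: move the first 2 characters to the end (rotate left by 2).
For "ydurecnxuu" the result is "urecnxuuyd".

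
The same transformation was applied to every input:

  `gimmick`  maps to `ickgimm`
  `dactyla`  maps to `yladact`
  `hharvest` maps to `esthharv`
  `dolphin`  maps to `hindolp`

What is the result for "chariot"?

iotchar

Rule — move the last 3 characters to the front (rotate right by 3).
On "chariot" that produces "iotchar".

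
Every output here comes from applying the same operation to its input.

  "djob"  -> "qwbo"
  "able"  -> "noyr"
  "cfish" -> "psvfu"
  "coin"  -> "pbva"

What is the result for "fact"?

Looking at the pairs, the operation is to shift every letter 13 places forward in the alphabet (wrapping around) — i.e. ROT13.
So "fact" becomes "snpg".

snpg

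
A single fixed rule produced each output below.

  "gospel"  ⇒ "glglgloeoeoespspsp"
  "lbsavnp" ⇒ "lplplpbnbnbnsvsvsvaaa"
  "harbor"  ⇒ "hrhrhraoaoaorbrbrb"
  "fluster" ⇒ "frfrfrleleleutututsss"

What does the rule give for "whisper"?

The rule is to repeat every character 3 times, then take characters alternately from the front and the back (1st, last, 2nd, 2nd-last, ...).
On "whisper": the first step gives "wwwhhhiiissspppeeerrr", and the second then gives "wrwrwrheheheipipipsss".

wrwrwrheheheipipipsss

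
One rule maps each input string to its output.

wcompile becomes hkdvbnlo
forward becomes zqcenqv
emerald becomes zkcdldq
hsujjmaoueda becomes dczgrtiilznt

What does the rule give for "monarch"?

Each output is the input with this applied: shift every letter 1 place backward in the alphabet (wrapping around), then move the last 3 characters to the front (rotate right by 3).
On "monarch" that produces "qbglnmz".

qbglnmz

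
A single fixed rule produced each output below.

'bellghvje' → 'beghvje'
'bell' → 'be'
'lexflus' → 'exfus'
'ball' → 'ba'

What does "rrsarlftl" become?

In each case the input is transformed by: remove every "l".
Doing the same to "rrsarlftl": "rrsarft".

rrsarft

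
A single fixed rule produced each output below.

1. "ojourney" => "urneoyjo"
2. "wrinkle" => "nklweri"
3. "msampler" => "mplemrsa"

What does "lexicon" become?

The transformation: swap the first and last characters, then move the first 3 characters to the end (rotate left by 3).
For "lexicon" the result is "icolnex".
(Check on "msampler": → "rsamplem" → "mplemrsa" ✓)

icolnex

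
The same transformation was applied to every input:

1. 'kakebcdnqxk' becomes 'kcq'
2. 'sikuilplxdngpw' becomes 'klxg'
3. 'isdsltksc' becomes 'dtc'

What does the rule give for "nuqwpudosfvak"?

Each output is the input with this applied: keep one character in every 3, starting at position 3 (positions 3rd, 6th, 9th, ...).
"nuqwpudosfvak" → "qusa".

qusa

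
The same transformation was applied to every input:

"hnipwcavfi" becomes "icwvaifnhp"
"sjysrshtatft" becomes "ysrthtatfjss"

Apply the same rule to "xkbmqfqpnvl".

Rule — swap each adjacent pair of characters (1↔2, 3↔4, ...), then move the first 3 characters to the end (rotate left by 3).
Applying that to "xkbmqfqpnvl" gives "bfqpqvnlkxm".

bfqpqvnlkxm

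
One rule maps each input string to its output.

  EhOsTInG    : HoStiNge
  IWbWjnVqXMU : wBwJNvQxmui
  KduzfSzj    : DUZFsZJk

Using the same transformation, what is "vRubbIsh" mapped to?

rUBBiSHV

In each case the input is transformed by: flip the case of every letter, then move the first character to the end.
Starting from "vRubbIsh": after the first operation, "VrUBBiSH"; after the second, "rUBBiSHV".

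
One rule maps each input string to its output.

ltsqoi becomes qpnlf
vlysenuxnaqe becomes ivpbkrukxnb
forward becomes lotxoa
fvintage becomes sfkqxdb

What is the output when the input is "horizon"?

lofwlk

In each case the input is transformed by: shift every letter 3 places backward in the alphabet (wrapping around), then delete the first character.
On "horizon": the first step gives "elofwlk", and the second then gives "lofwlk".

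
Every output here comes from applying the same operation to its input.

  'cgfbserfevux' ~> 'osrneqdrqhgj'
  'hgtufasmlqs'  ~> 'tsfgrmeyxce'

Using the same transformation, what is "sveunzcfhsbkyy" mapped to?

ehqgzlortenwkk

The rule is to shift every letter 12 places forward in the alphabet (wrapping around).
So "sveunzcfhsbkyy" becomes "ehqgzlortenwkk".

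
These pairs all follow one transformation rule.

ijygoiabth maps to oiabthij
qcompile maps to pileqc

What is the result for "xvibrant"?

rantxv

What's happening: move the first 2 characters to the end (rotate left by 2), then delete the first 2 characters.
"xvibrant" → "ibrantxv" → "rantxv".
(Check on "qcompile": → "ompileqc" → "pileqc" ✓)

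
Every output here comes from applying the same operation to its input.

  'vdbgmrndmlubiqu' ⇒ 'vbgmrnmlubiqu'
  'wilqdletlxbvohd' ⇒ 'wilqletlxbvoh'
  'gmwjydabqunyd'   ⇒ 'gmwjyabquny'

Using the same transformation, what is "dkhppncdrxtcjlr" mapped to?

khppncrxtcjlr

Looking at the pairs, the operation is to remove every "d".
"dkhppncdrxtcjlr" → "khppncrxtcjlr".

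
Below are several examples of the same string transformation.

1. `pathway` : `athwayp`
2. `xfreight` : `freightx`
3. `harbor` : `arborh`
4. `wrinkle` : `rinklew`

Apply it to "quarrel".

Each output is the input with this applied: move the first character to the end.
"quarrel" → "uarrelq".

uarrelq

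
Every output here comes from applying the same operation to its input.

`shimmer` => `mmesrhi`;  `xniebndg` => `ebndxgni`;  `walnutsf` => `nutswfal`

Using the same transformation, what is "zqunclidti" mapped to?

The transformation: swap the first and last characters, then move the first 3 characters to the end (rotate left by 3).
"zqunclidti" → "iqunclidtz" → "nclidtziqu".
(Check on "xniebndg": → "gniebndx" → "ebndxgni" ✓)

nclidtziqu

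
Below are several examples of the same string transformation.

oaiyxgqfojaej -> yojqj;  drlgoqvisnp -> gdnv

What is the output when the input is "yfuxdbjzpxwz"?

What's happening: keep one character in every 3, starting at position 1 (positions 1st, 4th, 7th, ...), then swap each adjacent pair of characters (1↔2, 3↔4, ...).
Doing the same to "yfuxdbjzpxwz": "xyxj".

xyxj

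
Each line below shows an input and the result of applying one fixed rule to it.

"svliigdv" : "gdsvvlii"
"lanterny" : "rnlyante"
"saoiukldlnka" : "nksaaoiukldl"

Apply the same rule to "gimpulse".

lsgeimpu

The transformation: swap the first and last characters, then move the last 3 characters to the front (rotate right by 3).
"gimpulse" → "eimpulsg" → "lsgeimpu".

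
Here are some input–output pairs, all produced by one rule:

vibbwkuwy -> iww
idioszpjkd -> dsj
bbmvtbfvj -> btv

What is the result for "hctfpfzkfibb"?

cpkb

In each case the input is transformed by: keep one character in every 3, starting at position 2 (positions 2nd, 5th, 8th, ...).
On "hctfpfzkfibb" that produces "cpkb".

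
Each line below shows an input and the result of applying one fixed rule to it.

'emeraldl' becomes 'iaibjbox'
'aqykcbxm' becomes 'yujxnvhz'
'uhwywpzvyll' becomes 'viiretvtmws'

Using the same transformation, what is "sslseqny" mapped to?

nkvppipb

The pattern: shift every letter 3 places backward in the alphabet (wrapping around), then move the last 3 characters to the front (rotate right by 3).
"sslseqny" → "ppipbnkv" → "nkvppipb".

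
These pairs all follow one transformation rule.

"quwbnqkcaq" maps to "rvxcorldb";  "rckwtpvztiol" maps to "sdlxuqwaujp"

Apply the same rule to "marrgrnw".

nbsshso

The rule is to shift every letter 1 place forward in the alphabet (wrapping around), then delete the last character.
Starting from "marrgrnw": after the first operation, "nbsshsox"; after the second, "nbsshso".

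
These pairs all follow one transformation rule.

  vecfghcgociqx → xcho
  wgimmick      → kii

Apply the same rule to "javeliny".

In each case the input is transformed by: move the last 2 characters to the front (rotate right by 2), then keep one character in every 3, starting at position 2 (positions 2nd, 5th, 8th, ...).
Applying both steps to "javeliny": "nyjaveli", then "yvi".

yvi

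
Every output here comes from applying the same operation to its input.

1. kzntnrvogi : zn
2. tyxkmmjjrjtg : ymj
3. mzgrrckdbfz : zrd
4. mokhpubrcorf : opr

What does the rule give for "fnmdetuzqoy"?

Rule — delete the last 3 characters, then keep one character in every 3, starting at position 2 (positions 2nd, 5th, 8th, ...).
On "fnmdetuzqoy" that produces "nez".

nez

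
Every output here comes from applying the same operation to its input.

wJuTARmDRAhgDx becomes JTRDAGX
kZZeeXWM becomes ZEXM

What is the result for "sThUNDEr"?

TUDR

The transformation: keep every other character starting from the second (positions 2nd, 4th, 6th, ...), then convert every letter to uppercase.
Working it through for "sThUNDEr": intermediate "TUDr", final "TUDR".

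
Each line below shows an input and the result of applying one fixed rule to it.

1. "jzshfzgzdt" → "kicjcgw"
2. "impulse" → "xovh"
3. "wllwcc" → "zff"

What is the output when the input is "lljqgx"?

What's happening: delete the first 3 characters, then shift every letter 3 places forward in the alphabet (wrapping around).
For "lljqgx" the result is "tja".

tja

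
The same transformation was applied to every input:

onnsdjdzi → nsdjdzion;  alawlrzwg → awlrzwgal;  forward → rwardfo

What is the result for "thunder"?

underth

The pattern: move the first 2 characters to the end (rotate left by 2).
For "thunder" the result is "underth".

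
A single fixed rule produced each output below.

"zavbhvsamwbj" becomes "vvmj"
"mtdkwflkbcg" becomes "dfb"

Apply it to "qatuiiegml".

Rule — keep one character in every 3, starting at position 3 (positions 3rd, 6th, 9th, ...).
"qatuiiegml" → "tim".

tim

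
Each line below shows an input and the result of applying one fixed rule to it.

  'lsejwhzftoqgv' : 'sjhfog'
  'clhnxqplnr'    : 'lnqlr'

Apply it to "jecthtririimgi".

Rule — keep every other character starting from the second (positions 2nd, 4th, 6th, ...).
For "jecthtririimgi" the result is "ettiimi".

ettiimi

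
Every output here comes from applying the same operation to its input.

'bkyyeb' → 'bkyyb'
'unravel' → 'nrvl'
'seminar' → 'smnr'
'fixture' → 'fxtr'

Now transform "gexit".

gxt

The transformation: remove every vowel.
Doing the same to "gexit": "gxt".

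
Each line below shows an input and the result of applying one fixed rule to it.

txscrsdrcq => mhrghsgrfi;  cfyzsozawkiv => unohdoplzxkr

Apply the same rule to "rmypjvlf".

Looking at the pairs, the operation is to move the first character to the end, then shift every letter 11 places backward in the alphabet (wrapping around).
Starting from "rmypjvlf": after the first operation, "mypjvlfr"; after the second, "bneykaug".

bneykaug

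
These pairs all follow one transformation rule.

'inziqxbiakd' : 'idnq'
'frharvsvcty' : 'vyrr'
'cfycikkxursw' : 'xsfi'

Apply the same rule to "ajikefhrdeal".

What's happening: keep one character in every 3, starting at position 2 (positions 2nd, 5th, 8th, ...), then swap the front and back halves of the string.
Doing the same to "ajikefhrdeal": "raje".

raje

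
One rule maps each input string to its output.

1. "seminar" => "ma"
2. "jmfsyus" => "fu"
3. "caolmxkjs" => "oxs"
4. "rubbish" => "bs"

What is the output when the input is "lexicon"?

xo

What's happening: keep one character in every 3, starting at position 3 (positions 3rd, 6th, 9th, ...).
"lexicon" → "xo".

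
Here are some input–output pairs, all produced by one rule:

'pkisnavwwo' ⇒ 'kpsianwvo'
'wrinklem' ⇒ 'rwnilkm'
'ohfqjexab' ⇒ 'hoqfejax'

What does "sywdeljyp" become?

What's happening: swap each adjacent pair of characters (1↔2, 3↔4, ...), then delete the last character.
Applying both steps to "sywdeljyp": "ysdwleyjp", then "ysdwleyj".

ysdwleyj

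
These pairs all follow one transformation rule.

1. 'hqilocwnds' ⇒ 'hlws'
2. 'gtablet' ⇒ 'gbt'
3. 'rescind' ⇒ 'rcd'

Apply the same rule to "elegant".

Rule — keep one character in every 3, starting at position 1 (positions 1st, 4th, 7th, ...).
"elegant" → "egt".

egt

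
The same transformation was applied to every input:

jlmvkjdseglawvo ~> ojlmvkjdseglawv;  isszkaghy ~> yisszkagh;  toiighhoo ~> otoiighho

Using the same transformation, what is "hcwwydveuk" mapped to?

khcwwydveu

Each output is the input with this applied: move the last character to the front.
On "hcwwydveuk" that produces "khcwwydveu".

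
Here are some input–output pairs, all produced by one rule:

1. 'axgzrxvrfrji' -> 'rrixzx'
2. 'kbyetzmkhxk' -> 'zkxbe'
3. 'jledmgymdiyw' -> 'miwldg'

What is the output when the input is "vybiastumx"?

What's happening: keep every other character starting from the second (positions 2nd, 4th, 6th, ...), then move the last 3 characters to the front (rotate right by 3).
"vybiastumx" → "yisux" → "suxyi".

suxyi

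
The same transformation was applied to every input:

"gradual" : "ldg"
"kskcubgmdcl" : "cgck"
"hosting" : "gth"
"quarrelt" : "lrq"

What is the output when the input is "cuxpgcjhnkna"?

kjpc

Each output is the input with this applied: keep one character in every 3, starting at position 1 (positions 1st, 4th, 7th, ...), then reverse the string.
Applying both steps to "cuxpgcjhnkna": "cpjk", then "kjpc".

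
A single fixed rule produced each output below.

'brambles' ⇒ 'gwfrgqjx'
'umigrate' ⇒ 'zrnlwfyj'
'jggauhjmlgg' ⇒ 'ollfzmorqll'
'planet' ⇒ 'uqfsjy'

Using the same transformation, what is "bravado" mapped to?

gwfafit

In each case the input is transformed by: shift every letter 5 places forward in the alphabet (wrapping around).
Doing the same to "bravado": "gwfafit".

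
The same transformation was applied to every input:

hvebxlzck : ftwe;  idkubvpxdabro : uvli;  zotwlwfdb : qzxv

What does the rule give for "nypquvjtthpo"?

The pattern: shift every letter 6 places backward in the alphabet (wrapping around), then keep only the last 4 characters.
Working it through for "nypquvjtthpo": intermediate "hsjkopdnnbji", final "nbji".
(Check on "hvebxlzck": → "bpyvrftwe" → "ftwe" ✓)

nbji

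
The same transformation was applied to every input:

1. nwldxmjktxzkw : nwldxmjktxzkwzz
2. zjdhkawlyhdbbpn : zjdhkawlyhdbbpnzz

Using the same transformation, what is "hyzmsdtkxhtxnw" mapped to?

hyzmsdtkxhtxnwzz

The transformation: append "zz".
On "hyzmsdtkxhtxnw" that produces "hyzmsdtkxhtxnwzz".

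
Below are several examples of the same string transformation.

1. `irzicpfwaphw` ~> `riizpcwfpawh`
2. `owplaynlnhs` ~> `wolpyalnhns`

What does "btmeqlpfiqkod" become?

tbemlqfpqiokd

The pattern: swap each adjacent pair of characters (1↔2, 3↔4, ...).
Doing the same to "btmeqlpfiqkod": "tbemlqfpqiokd".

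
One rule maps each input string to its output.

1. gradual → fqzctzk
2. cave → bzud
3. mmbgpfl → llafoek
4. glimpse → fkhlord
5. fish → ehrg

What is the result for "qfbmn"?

pealm

What's happening: shift every letter 1 place backward in the alphabet (wrapping around).
For "qfbmn" the result is "pealm".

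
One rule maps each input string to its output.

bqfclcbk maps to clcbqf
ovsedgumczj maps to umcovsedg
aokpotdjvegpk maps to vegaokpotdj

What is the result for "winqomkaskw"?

kaswinqom

Each output is the input with this applied: delete the last 2 characters, then move the last 3 characters to the front (rotate right by 3).
"winqomkaskw" → "winqomkas" → "kaswinqom".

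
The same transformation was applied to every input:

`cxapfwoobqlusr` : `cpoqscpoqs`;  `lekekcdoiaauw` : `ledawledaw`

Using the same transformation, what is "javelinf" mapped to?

Looking at the pairs, the operation is to keep one character in every 3, starting at position 1 (positions 1st, 4th, 7th, ...), then write the whole string twice.
For "javelinf" the result is "jenjen".

jenjen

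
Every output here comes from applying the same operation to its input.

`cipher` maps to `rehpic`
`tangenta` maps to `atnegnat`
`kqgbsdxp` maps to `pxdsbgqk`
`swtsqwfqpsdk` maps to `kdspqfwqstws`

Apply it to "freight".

thgierf

In each case the input is transformed by: reverse the string.
On "freight" that produces "thgierf".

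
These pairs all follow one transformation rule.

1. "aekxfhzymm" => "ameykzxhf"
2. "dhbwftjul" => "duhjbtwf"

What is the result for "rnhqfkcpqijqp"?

In each case the input is transformed by: delete the last character, then take characters alternately from the front and the back (1st, last, 2nd, 2nd-last, ...).
So "rnhqfkcpqijqp" becomes "rqnjhiqqfpkc".

rqnjhiqqfpkc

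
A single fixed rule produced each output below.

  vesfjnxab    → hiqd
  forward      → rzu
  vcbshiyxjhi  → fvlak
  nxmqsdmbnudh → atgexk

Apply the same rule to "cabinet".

dlh

The rule is to keep every other character starting from the second (positions 2nd, 4th, 6th, ...), then shift every letter 3 places forward in the alphabet (wrapping around).
For "cabinet", step one produces "aie"; step two turns that into "dlh".
(Check on "vesfjnxab": → "efna" → "hiqd" ✓)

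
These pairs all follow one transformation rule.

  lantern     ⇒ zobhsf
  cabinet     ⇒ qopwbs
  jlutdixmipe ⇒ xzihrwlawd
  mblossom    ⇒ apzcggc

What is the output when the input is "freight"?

tfswuv

What's happening: delete the last character, then shift every letter 12 places backward in the alphabet (wrapping around).
Applying both steps to "freight": "freigh", then "tfswuv".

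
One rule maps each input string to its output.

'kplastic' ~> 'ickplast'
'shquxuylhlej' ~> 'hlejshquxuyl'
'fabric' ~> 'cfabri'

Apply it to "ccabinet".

etccabin

The transformation: swap the front and back halves of the string, then move the first 2 characters to the end (rotate left by 2).
Starting from "ccabinet": after the first operation, "inetccab"; after the second, "etccabin".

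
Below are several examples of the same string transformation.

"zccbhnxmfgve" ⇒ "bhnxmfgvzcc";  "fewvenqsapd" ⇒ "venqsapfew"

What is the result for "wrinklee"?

The rule is to delete the last character, then move the first 3 characters to the end (rotate left by 3).
So "wrinklee" becomes "nklewri".

nklewri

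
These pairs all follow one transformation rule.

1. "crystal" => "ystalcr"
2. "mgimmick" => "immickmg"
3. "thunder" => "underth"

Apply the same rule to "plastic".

The rule is to move the first 2 characters to the end (rotate left by 2).
So "plastic" becomes "asticpl".

asticpl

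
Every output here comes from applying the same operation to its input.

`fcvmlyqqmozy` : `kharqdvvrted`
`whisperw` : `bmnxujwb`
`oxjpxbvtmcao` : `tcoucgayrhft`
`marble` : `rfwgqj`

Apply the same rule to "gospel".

What's happening: shift every letter 5 places forward in the alphabet (wrapping around).
Doing the same to "gospel": "ltxujq".

ltxujq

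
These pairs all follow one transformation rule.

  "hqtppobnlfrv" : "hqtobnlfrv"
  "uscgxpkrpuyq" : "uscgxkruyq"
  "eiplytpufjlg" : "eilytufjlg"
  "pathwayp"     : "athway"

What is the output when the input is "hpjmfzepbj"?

The pattern: remove every "p".
Applying that to "hpjmfzepbj" gives "hjmfzebj".

hjmfzebj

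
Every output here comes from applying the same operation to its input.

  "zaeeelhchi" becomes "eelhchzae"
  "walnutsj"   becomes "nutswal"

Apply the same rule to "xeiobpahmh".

obpahmxei

The rule is to delete the last character, then move the first 3 characters to the end (rotate left by 3).
Working it through for "xeiobpahmh": intermediate "xeiobpahm", final "obpahmxei".
(Check on "walnutsj": → "walnuts" → "nutswal" ✓)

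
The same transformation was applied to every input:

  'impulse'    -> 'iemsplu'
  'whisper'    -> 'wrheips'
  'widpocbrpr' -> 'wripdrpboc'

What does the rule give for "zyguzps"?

The transformation: take characters alternately from the front and the back (1st, last, 2nd, 2nd-last, ...).
For "zyguzps" the result is "zsypgzu".

zsypgzu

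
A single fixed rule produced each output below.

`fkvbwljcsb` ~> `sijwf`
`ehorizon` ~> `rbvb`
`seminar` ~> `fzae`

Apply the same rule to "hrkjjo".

uxw

The pattern: shift every letter 13 places forward in the alphabet (wrapping around) — i.e. ROT13, then keep every other character starting from the first (positions 1st, 3rd, 5th, ...).
Doing the same to "hrkjjo": "uxw".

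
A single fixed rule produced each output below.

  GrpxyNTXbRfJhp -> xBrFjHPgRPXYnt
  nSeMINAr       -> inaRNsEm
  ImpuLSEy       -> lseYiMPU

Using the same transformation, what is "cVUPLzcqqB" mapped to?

ZCQQbCvupl

Looking at the pairs, the operation is to flip the case of every letter, then swap the front and back halves of the string.
Starting from "cVUPLzcqqB": after the first operation, "CvuplZCQQb"; after the second, "ZCQQbCvupl".
(Check on "ImpuLSEy": → "iMPUlseY" → "lseYiMPU" ✓)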